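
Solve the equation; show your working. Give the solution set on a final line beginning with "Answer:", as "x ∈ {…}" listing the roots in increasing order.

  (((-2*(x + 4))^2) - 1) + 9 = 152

Step 1. [(((-2*(x + 4))^2) - 1) + 9 = 152] subtract 9: x sits inside (… + 9). So sub: ((-2*(x + 4))^2) - 1 = 143.
Step 2. [((-2*(x + 4))^2) - 1 = 143] -1 is outermost — add 1 both sides. So sub: (-2*(x + 4))^2 = 144.
Step 3. [(-2*(x + 4))^2 = 144] LHS squared, RHS 144 ≥ 0: apply √ (±), so sqrt: -2*(x + 4) = 12 or -12.
Step 4. [-2*(x + 4) = 12 or -12] leading coefficient -2: divide by -2. So div: x + 4 = -6 or 6.
Step 5. [x + 4 = -6 or 6] peel the +4: subtract 4 from each side ⇒ sub: x = -10 or 2.

Answer: x ∈ {-10, 2}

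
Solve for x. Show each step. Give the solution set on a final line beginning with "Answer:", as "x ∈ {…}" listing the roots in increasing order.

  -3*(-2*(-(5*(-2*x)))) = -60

Step 1. [-3*(-2*(-(5*(-2*x)))) = -60] divide by the outer -3, so div: -2*(-(5*(-2*x))) = 20.
Step 2. [-2*(-(5*(-2*x))) = 20] LHS = -2·(…); ÷-2 both sides, so div: -(5*(-2*x)) = -10.
Step 3. [-(5*(-2*x)) = -10] leading − — multiply by −1. So neg: 5*(-2*x) = 10.
Step 4. [5*(-2*x) = 10] LHS = 5·(…); ÷5 both sides, so div: -2*x = 2.
Step 5. [-2*x = 2] -2·(inner) — divide through by -2, so div: x = -1.

Answer: x ∈ {-1}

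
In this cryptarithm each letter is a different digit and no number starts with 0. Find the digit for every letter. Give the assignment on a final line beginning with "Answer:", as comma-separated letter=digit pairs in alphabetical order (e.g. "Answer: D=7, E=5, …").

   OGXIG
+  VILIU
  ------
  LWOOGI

Step 1. [col 1: G + U ≡ I (mod 10)] column 1 (G + U ≡ I (mod 10), carry-in 0) doesn't pin G yet; pick G=9 and continue, so G=9.
Step 2. [col 1: G + U ≡ I (mod 10)] column 1 (G + U ≡ I (mod 10), carry-in 0) doesn't pin U yet; pick U=5 and continue. So U=5.
Step 3. [L] adding two 5-digit numbers gives at most 5+1 digits, and here it does — L is that final carry and must be 1, so L=1.
Step 4. [col 1: G + U ≡ I (mod 10)] from column 1 (G=9, U=5, carry-in 0, digits 1,5,9 already taken and all letters distinct): I must equal 4 ⇒ I=4.
Step 5. [col 3: X + L ≡ O (mod 10)] column 3 (X + L ≡ O (mod 10), carry-in 0) doesn't pin X yet; pick X=2 and continue ⇒ X=2.
Step 6. [col 3: X + L ≡ O (mod 10)] from column 3 (X=2, L=1, carry-in 0, digits 1,2,4,5,9 already taken and all letters distinct): O must equal 3 ⇒ O=3.
Step 7. [col 5: O + V ≡ W (mod 10)] in column 5 we have O+V≡W with carry-in 1; given O=3 and digits 1,2,3,4,5,9 already taken and all letters distinct, that pins V to 6, so V=6.
Step 8. [col 5: O + V ≡ W (mod 10)] in column 5 we have O+V≡W with carry-in 1; given O=3, V=6 and digits 1,2,3,4,5,6,9 already taken and all letters distinct, that pins W to 0. So W=0.

Answer: G=9, I=4, L=1, O=3, U=5, V=6, W=0, X=2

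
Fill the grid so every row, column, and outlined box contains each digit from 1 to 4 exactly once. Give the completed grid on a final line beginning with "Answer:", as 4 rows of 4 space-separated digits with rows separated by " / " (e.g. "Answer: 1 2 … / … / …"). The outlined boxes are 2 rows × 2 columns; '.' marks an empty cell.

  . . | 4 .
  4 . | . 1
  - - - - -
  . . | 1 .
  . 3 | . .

Step 1. [r3c1∈{2}] r3c1's peers cover all but 2, so r3c1=2.
Step 2. [r2c3∈{2,3}] across row 2, 3 lands solely at r2c3 ⇒ r2c3=3.
Step 3. [r1c2∈{1,2}] across col 2, 1 lands solely at r1c2. So r1c2=1.
Step 4. [r4c4∈{2,4}] in row 4, 4 fits only at r4c4, so r4c4=4.
Step 5. [r4c1∈{1}] nothing but 1 survives at r4c1 ⇒ r4c1=1.
Step 6. [r1c1∈{3}] r1c1 has the single candidate 3. So r1c1=3.
Step 7. [r1c4∈{2}] r1c4 is down to just 2 ⇒ r1c4=2.
Step 8. [r4c3∈{2}] r4c3 is down to just 2 ⇒ r4c3=2.
Step 9. [r2c2∈{2}] r2c2 has the single candidate 2. So r2c2=2.
Step 10. [r3c4∈{3}] r3c4 has the single candidate 3 ⇒ r3c4=3.
Step 11. [r3c2∈{4}] r3c2 is down to just 4, so r3c2=4.

Answer: 3 1 4 2 / 4 2 3 1 / 2 4 1 3 / 1 3 2 4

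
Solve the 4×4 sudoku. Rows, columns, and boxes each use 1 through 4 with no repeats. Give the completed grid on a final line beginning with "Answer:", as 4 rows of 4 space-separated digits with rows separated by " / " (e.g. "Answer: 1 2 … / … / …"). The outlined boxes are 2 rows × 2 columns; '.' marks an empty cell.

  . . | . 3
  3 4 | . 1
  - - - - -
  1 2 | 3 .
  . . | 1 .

Step 1. [r2c3∈{2}] r2c3 has the single candidate 2 ⇒ r2c3=2.
Step 2. [r3c4∈{4}] only 4 remains possible at r3c4. So r3c4=4.
Step 3. [r4c4∈{2}] only 2 remains possible at r4c4. So r4c4=2.
Step 4. [r1c2∈{1}] nothing but 1 survives at r1c2, so r1c2=1.
Step 5. [r1c3∈{4}] only 4 remains possible at r1c3, so r1c3=4.
Step 6. [r1c1∈{2}] r1c1 has the single candidate 2, so r1c1=2.
Step 7. [r4c1∈{4}] r4c1 has the single candidate 4, so r4c1=4.
Step 8. [r4c2∈{3}] r4c2 has the single candidate 3. So r4c2=3.

Answer: 2 1 4 3 / 3 4 2 1 / 1 2 3 4 / 4 3 1 2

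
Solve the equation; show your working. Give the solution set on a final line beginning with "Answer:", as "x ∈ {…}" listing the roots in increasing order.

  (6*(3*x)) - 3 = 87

Step 1. [(6*(3*x)) - 3 = 87] add 3: x sits inside (… - 3). So sub: 6*(3*x) = 90.
Step 2. [6*(3*x) = 90] leading coefficient 6: divide by 6 ⇒ div: 3*x = 15.
Step 3. [3*x = 15] leading coefficient 3: divide by 3 ⇒ div: x = 5.

Answer: x ∈ {5}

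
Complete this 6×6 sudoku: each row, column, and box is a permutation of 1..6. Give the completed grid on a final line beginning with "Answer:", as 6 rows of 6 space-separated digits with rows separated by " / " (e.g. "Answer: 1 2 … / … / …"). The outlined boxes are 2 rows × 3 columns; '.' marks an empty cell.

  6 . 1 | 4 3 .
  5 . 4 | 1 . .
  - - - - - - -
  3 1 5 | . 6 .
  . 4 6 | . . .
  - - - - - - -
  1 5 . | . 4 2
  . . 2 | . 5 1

Step 1. [r4c4∈{2,3,5}] col 4 places 5 nowhere but r4c4 ⇒ r4c4=5.
Step 2. [r5c4∈{3,6}] row 5 places 6 nowhere but r5c4. So r5c4=6.
Step 3. [r2c2∈{2,3}] row 2 places 3 nowhere but r2c2, so r2c2=3.
Step 4. [r4c1∈{2}] r4c1 is down to just 2 ⇒ r4c1=2.
Step 5. [r2c6∈{6}] r2c6 is down to just 6, so r2c6=6.
Step 6. [r1c6∈{5}] r1c6 is down to just 5, so r1c6=5.
Step 7. [r4c6∈{3}] only 3 remains possible at r4c6, so r4c6=3.
Step 8. [r3c4∈{2}] r3c4 is down to just 2 ⇒ r3c4=2.
Step 9. [r6c2∈{6}] nothing but 6 survives at r6c2 ⇒ r6c2=6.
Step 10. [r1c2∈{2}] only 2 remains possible at r1c2 ⇒ r1c2=2.
Step 11. [r5c3∈{3}] r5c3 has the single candidate 3. So r5c3=3.
Step 12. [r6c4∈{3}] nothing but 3 survives at r6c4, so r6c4=3.
Step 13. [r2c5∈{2}] nothing but 2 survives at r2c5 ⇒ r2c5=2.
Step 14. [r4c5∈{1}] nothing but 1 survives at r4c5. So r4c5=1.
Step 15. [r3c6∈{4}] r3c6 is down to just 4. So r3c6=4.
Step 16. [r6c1∈{4}] only 4 remains possible at r6c1. So r6c1=4.

Answer: 6 2 1 4 3 5 / 5 3 4 1 2 6 / 3 1 5 2 6 4 / 2 4 6 5 1 3 / 1 5 3 6 4 2 / 4 6 2 3 5 1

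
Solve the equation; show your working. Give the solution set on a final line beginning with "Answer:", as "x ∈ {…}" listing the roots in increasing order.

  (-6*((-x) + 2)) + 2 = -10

Step 1. [(-6*((-x) + 2)) + 2 = -10] peel the +2: subtract 2 from each side. So sub: -6*((-x) + 2) = -12.
Step 2. [-6*((-x) + 2) = -12] -6 out front; divide by -6, so div: (-x) + 2 = 2.
Step 3. [(-x) + 2 = 2] subtract 2: x sits inside (… + 2). So sub: -x = 0.
Step 4. [-x = 0] leading − — multiply by −1 ⇒ neg: x = 0.

Answer: x ∈ {0}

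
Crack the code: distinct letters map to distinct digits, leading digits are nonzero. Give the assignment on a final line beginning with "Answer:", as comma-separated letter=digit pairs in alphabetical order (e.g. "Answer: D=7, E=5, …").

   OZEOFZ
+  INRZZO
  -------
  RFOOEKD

Step 1. [col 1: Z + O ≡ D (mod 10)] D=3 is one option consistent with column 1 (Z + O ≡ D (mod 10), carry-in 0) — take it ⇒ D=3.
Step 2. [R] the sum has 7 digits but both addends have 6; that extra leading digit R is the final carry, namely 1, so R=1.
Step 3. [col 1: Z + O ≡ D (mod 10)] no forcing yet in column 1 (carry-in 0); Z=7 is free and consistent — try it. So Z=7.
Step 4. [col 1: Z + O ≡ D (mod 10)] column 1: given Z=7, D=3, carry-in 0, and digits 1,3,7 already taken and all letters distinct, Z+O≡D (mod 10) forces O=6 ⇒ O=6.
Step 5. [col 2: F + Z ≡ K (mod 10)] F=2 is one option consistent with column 2 (F + Z ≡ K (mod 10), carry-in 1) — take it. So F=2.
Step 6. [col 2: F + Z ≡ K (mod 10)] column 2: given F=2, Z=7, carry-in 1, and digits 1,2,3,6,7 already taken and all letters distinct, F+Z≡K (mod 10) forces K=0. So K=0.
Step 7. [col 3: O + Z ≡ E (mod 10)] column 3: given O=6, Z=7, carry-in 1, and digits 0,1,2,3,6,7 already taken and all letters distinct, O+Z≡E (mod 10) forces E=4. So E=4.
Step 8. [col 5: Z + N ≡ O (mod 10)] in column 5 we have Z+N≡O with carry-in 0; given Z=7, O=6 and digits 0,1,2,3,4,6,7 already taken and all letters distinct, that pins N to 9 ⇒ N=9.
Step 9. [col 6: O + I ≡ F (mod 10)] in column 6 we have O+I≡F with carry-in 1; given O=6, F=2 and digits 0,1,2,3,4,6,7,9 already taken and all letters distinct, that pins I to 5, so I=5.

Answer: D=3, E=4, F=2, I=5, K=0, N=9, O=6, R=1, Z=7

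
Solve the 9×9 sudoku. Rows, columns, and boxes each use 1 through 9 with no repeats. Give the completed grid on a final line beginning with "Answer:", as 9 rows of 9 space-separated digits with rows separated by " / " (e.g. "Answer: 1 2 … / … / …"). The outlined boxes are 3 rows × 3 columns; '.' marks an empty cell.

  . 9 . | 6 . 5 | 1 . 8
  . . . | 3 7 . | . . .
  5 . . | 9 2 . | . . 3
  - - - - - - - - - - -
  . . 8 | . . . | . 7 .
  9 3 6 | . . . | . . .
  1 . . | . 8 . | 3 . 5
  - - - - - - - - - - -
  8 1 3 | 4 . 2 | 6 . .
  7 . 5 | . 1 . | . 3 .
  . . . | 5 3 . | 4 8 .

Step 1. [r1c5∈{4}] r1c5 has the single candidate 4. So r1c5=4.
Step 2. [r1c8∈{2}] only 2 remains possible at r1c8 ⇒ r1c8=2.
Step 3. [r8c2∈{2,4,6}] in row 8, 4 fits only at r8c2 ⇒ r8c2=4.
Step 4. [r8c6∈{6,8,9}] r8c6 is the only open cell in row 8 admitting 6 ⇒ r8c6=6.
Step 5. [r6c8∈{4,6,9}] in row 6, 6 fits only at r6c8, so r6c8=6.
Step 6. [r6c6∈{4,7,9}] row 6 places 9 nowhere but r6c6. So r6c6=9.
Step 7. [r9c9∈{1,2,7,9}] r9c9 is the only open cell in row 9 admitting 1. So r9c9=1.
Step 8. [r6c3∈{2,4,7}] in row 6, 4 fits only at r6c3 ⇒ r6c3=4.
Step 9. [r4c1∈{2}] r4c1's peers cover all but 2. So r4c1=2.
Step 10. [r3c2∈{6,7,8}] 6 has one home in row 3: r3c2 ⇒ r3c2=6.
Step 11. [r4c4∈{1}] r4c4 has the single candidate 1 ⇒ r4c4=1.
Step 12. [r4c7∈{9}] only 9 remains possible at r4c7 ⇒ r4c7=9.
Step 13. [r8c9∈{2,9}] in row 8, 9 fits only at r8c9 ⇒ r8c9=9.
Step 14. [r4c9∈{4}] only 4 remains possible at r4c9. So r4c9=4.
Step 15. [r9c2∈{2}] r9c2's peers cover all but 2, so r9c2=2.
Step 16. [r5c9∈{2}] r5c9's peers cover all but 2. So r5c9=2.
Step 17. [r2c8∈{4,5,9}] row 2 places 9 nowhere but r2c8 ⇒ r2c8=9.
Step 18. [r3c6∈{1,8}] in row 3, 8 fits only at r3c6. So r3c6=8.
Step 19. [r5c4∈{7}] r5c4 has the single candidate 7 ⇒ r5c4=7.
Step 20. [r3c3∈{1,7}] across row 3, 1 lands solely at r3c3 ⇒ r3c3=1.
Step 21. [r4c2∈{5}] only 5 remains possible at r4c2. So r4c2=5.
Step 22. [r7c9∈{7}] nothing but 7 survives at r7c9 ⇒ r7c9=7.
Step 23. [r2c6∈{1}] r2c6 has the single candidate 1. So r2c6=1.
Step 24. [r1c1∈{3}] r1c1's peers cover all but 3, so r1c1=3.
Step 25. [r8c4∈{8}] only 8 remains possible at r8c4, so r8c4=8.
Step 26. [r9c1∈{6}] r9c1 is down to just 6 ⇒ r9c1=6.
Step 27. [r8c7∈{2}] r8c7's peers cover all but 2, so r8c7=2.
Step 28. [r9c3∈{9}] nothing but 9 survives at r9c3, so r9c3=9.
Step 29. [r6c4∈{2}] r6c4's peers cover all but 2. So r6c4=2.
Step 30. [r9c6∈{7}] r9c6 is down to just 7, so r9c6=7.
Step 31. [r5c5∈{5}] only 5 remains possible at r5c5 ⇒ r5c5=5.
Step 32. [r3c7∈{7}] nothing but 7 survives at r3c7, so r3c7=7.
Step 33. [r7c5∈{9}] r7c5 is down to just 9, so r7c5=9.
Step 34. [r2c2∈{8}] r2c2 is down to just 8. So r2c2=8.
Step 35. [r4c6∈{3}] only 3 remains possible at r4c6 ⇒ r4c6=3.
Step 36. [r5c6∈{4}] r5c6 is down to just 4 ⇒ r5c6=4.
Step 37. [r3c8∈{4}] r3c8 is down to just 4 ⇒ r3c8=4.
Step 38. [r2c9∈{6}] r2c9 has the single candidate 6. So r2c9=6.
Step 39. [r4c5∈{6}] r4c5 has the single candidate 6 ⇒ r4c5=6.
Step 40. [r5c7∈{8}] r5c7's peers cover all but 8, so r5c7=8.
Step 41. [r7c8∈{5}] only 5 remains possible at r7c8. So r7c8=5.
Step 42. [r6c2∈{7}] r6c2's peers cover all but 7, so r6c2=7.
Step 43. [r2c7∈{5}] r2c7 has the single candidate 5, so r2c7=5.
Step 44. [r5c8∈{1}] only 1 remains possible at r5c8. So r5c8=1.
Step 45. [r2c3∈{2}] r2c3's peers cover all but 2. So r2c3=2.
Step 46. [r1c3∈{7}] only 7 remains possible at r1c3. So r1c3=7.
Step 47. [r2c1∈{4}] only 4 remains possible at r2c1 ⇒ r2c1=4.

Answer: 3 9 7 6 4 5 1 2 8 / 4 8 2 3 7 1 5 9 6 / 5 6 1 9 2 8 7 4 3 / 2 5 8 1 6 3 9 7 4 / 9 3 6 7 5 4 8 1 2 / 1 7 4 2 8 9 3 6 5 / 8 1 3 4 9 2 6 5 7 / 7 4 5 8 1 6 2 3 9 / 6 2 9 5 3 7 4 8 1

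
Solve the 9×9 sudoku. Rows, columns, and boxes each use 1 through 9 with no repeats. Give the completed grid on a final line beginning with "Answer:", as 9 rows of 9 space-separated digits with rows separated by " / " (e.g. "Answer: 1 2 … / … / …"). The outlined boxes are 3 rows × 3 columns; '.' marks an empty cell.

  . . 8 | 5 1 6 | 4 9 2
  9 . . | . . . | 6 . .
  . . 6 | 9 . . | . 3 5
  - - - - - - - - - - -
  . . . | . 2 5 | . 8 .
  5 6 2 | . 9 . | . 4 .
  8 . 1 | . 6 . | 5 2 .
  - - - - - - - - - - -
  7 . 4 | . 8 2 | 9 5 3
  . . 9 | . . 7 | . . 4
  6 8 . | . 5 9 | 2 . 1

Step 1. [r1c2∈{3,7}] 7 has one home in row 1: r1c2 ⇒ r1c2=7.
Step 2. [r5c9∈{7}] r5c9 is down to just 7, so r5c9=7.
Step 3. [r5c6∈{1,3,8}] in col 6, 1 fits only at r5c6, so r5c6=1.
Step 4. [r9c3∈{3}] r9c3 has the single candidate 3. So r9c3=3.
Step 5. [r2c4∈{2,3,4,7,8}] col 4 places 2 nowhere but r2c4 ⇒ r2c4=2.
Step 6. [r7c2∈{1}] r7c2 is down to just 1. So r7c2=1.
Step 7. [r3c7∈{1,7,8}] 7 has one home in col 7: r3c7. So r3c7=7.
Step 8. [r3c5∈{4}] only 4 remains possible at r3c5, so r3c5=4.
Step 9. [r4c1∈{3,4}] across col 1, 4 lands solely at r4c1. So r4c1=4.
Step 10. [r6c4∈{3,4,7}] across row 6, 7 lands solely at r6c4 ⇒ r6c4=7.
Step 11. [r4c4∈{3}] only 3 remains possible at r4c4, so r4c4=3.
Step 12. [r2c6∈{3,8}] in col 6, 3 fits only at r2c6, so r2c6=3.
Step 13. [r8c1∈{2}] r8c1 is down to just 2, so r8c1=2.
Step 14. [r4c2∈{9}] only 9 remains possible at r4c2 ⇒ r4c2=9.
Step 15. [r7c4∈{6}] r7c4 is down to just 6. So r7c4=6.
Step 16. [r2c2∈{4,5}] across row 2, 4 lands solely at r2c2. So r2c2=4.
Step 17. [r4c7∈{1}] r4c7's peers cover all but 1 ⇒ r4c7=1.
Step 18. [r2c9∈{8}] r2c9's peers cover all but 8. So r2c9=8.
Step 19. [r8c7∈{8}] only 8 remains possible at r8c7, so r8c7=8.
Step 20. [r1c1∈{3}] r1c1 has the single candidate 3, so r1c1=3.
Step 21. [r8c5∈{3}] r8c5's peers cover all but 3 ⇒ r8c5=3.
Step 22. [r8c2∈{5}] only 5 remains possible at r8c2, so r8c2=5.
Step 23. [r6c6∈{4}] only 4 remains possible at r6c6, so r6c6=4.
Step 24. [r3c6∈{8}] r3c6's peers cover all but 8 ⇒ r3c6=8.
Step 25. [r8c4∈{1}] nothing but 1 survives at r8c4, so r8c4=1.
Step 26. [r9c8∈{7}] r9c8 is down to just 7. So r9c8=7.
Step 27. [r2c3∈{5}] r2c3's peers cover all but 5 ⇒ r2c3=5.
Step 28. [r5c7∈{3}] r5c7's peers cover all but 3, so r5c7=3.
Step 29. [r3c2∈{2}] r3c2 has the single candidate 2, so r3c2=2.
Step 30. [r4c9∈{6}] r4c9 is down to just 6, so r4c9=6.
Step 31. [r9c4∈{4}] nothing but 4 survives at r9c4 ⇒ r9c4=4.
Step 32. [r8c8∈{6}] r8c8 has the single candidate 6, so r8c8=6.
Step 33. [r5c4∈{8}] r5c4's peers cover all but 8 ⇒ r5c4=8.
Step 34. [r3c1∈{1}] r3c1's peers cover all but 1. So r3c1=1.
Step 35. [r6c9∈{9}] nothing but 9 survives at r6c9 ⇒ r6c9=9.
Step 36. [r2c5∈{7}] r2c5's peers cover all but 7, so r2c5=7.
Step 37. [r6c2∈{3}] r6c2's peers cover all but 3 ⇒ r6c2=3.
Step 38. [r2c8∈{1}] r2c8 is down to just 1. So r2c8=1.
Step 39. [r4c3∈{7}] r4c3 has the single candidate 7, so r4c3=7.

Answer: 3 7 8 5 1 6 4 9 2 / 9 4 5 2 7 3 6 1 8 / 1 2 6 9 4 8 7 3 5 / 4 9 7 3 2 5 1 8 6 / 5 6 2 8 9 1 3 4 7 / 8 3 1 7 6 4 5 2 9 / 7 1 4 6 8 2 9 5 3 / 2 5 9 1 3 7 8 6 4 / 6 8 3 4 5 9 2 7 1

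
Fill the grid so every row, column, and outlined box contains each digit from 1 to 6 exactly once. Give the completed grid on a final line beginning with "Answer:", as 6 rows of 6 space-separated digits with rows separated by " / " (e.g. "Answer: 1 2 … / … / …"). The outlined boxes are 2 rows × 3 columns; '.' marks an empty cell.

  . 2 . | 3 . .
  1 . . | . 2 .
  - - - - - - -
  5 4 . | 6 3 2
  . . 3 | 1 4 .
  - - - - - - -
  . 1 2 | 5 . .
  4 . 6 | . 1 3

Step 1. [r1c1∈{6}] r1c1 is down to just 6, so r1c1=6.
Step 2. [r2c6∈{4,5,6}] r2c6 is the only open cell in row 2 admitting 6. So r2c6=6.
Step 3. [r1c6∈{1,4,5}] 1 has one home in row 1: r1c6. So r1c6=1.
Step 4. [r1c3∈{4,5}] across row 1, 4 lands solely at r1c3. So r1c3=4.
Step 5. [r2c3∈{5}] r2c3 has the single candidate 5, so r2c3=5.
Step 6. [r4c2∈{6}] r4c2 has the single candidate 6. So r4c2=6.
Step 7. [r3c3∈{1}] r3c3 has the single candidate 1. So r3c3=1.
Step 8. [r4c1∈{2}] only 2 remains possible at r4c1, so r4c1=2.
Step 9. [r5c6∈{4}] only 4 remains possible at r5c6 ⇒ r5c6=4.
Step 10. [r5c5∈{6}] r5c5 has the single candidate 6 ⇒ r5c5=6.
Step 11. [r4c6∈{5}] r4c6 has the single candidate 5, so r4c6=5.
Step 12. [r2c4∈{4}] r2c4's peers cover all but 4. So r2c4=4.
Step 13. [r5c1∈{3}] nothing but 3 survives at r5c1 ⇒ r5c1=3.
Step 14. [r2c2∈{3}] r2c2 is down to just 3 ⇒ r2c2=3.
Step 15. [r1c5∈{5}] only 5 remains possible at r1c5, so r1c5=5.
Step 16. [r6c4∈{2}] nothing but 2 survives at r6c4, so r6c4=2.
Step 17. [r6c2∈{5}] nothing but 5 survives at r6c2 ⇒ r6c2=5.

Answer: 6 2 4 3 5 1 / 1 3 5 4 2 6 / 5 4 1 6 3 2 / 2 6 3 1 4 5 / 3 1 2 5 6 4 / 4 5 6 2 1 3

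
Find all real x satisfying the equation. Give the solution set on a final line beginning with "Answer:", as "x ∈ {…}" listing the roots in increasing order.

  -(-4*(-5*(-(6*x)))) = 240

Step 1. [-(-4*(-5*(-(6*x)))) = 240] leading − — multiply by −1. So neg: -4*(-5*(-(6*x))) = -240.
Step 2. [-4*(-5*(-(6*x))) = -240] -4 out front; divide by -4. So div: -5*(-(6*x)) = 60.
Step 3. [-5*(-(6*x)) = 60] LHS = -5·(…); ÷-5 both sides. So div: -(6*x) = -12.
Step 4. [-(6*x) = -12] leading − — multiply by −1, so neg: 6*x = 12.
Step 5. [6*x = 12] leading coefficient 6: divide by 6. So div: x = 2.

Answer: x ∈ {2}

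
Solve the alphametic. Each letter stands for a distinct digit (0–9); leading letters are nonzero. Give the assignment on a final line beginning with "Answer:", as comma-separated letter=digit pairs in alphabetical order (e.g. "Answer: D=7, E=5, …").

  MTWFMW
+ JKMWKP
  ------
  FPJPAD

Step 1. [col 1: W + P ≡ D (mod 10)] no forcing yet in column 1 (carry-in 0); D=9 is free and consistent — try it, so D=9.
Step 2. [col 1: W + P ≡ D (mod 10)] column 1 (W + P ≡ D (mod 10), carry-in 0) doesn't pin W yet; pick W=1 and continue, so W=1.
Step 3. [col 1: W + P ≡ D (mod 10)] column 1: given W=1, D=9, carry-in 0, and digits 1,9 already taken and all letters distinct, W+P≡D (mod 10) forces P=8. So P=8.
Step 4. [col 2: M + K ≡ A (mod 10)] no forcing yet in column 2 (carry-in 0); M=3 is free and consistent — try it. So M=3.
Step 5. [col 2: M + K ≡ A (mod 10)] K=2 is one option consistent with column 2 (M + K ≡ A (mod 10), carry-in 0) — take it, so K=2.
Step 6. [col 2: M + K ≡ A (mod 10)] from column 2 (M=3, K=2, carry-in 0, digits 1,2,3,8,9 already taken and all letters distinct): A must equal 5. So A=5.
Step 7. [col 3: F + W ≡ P (mod 10)] column 3 reads F+W+carry(0)=P with W=1, P=8; with digits 1,2,3,5,8,9 already taken and all letters distinct, the only value for F is 7. So F=7.
Step 8. [col 4: W + M ≡ J (mod 10)] column 4: given W=1, M=3, carry-in 0, and digits 1,2,3,5,7,8,9 already taken and all letters distinct, W+M≡J (mod 10) forces J=4, so J=4.
Step 9. [col 5: T + K ≡ P (mod 10)] column 5: given K=2, P=8, carry-in 0, and digits 1,2,3,4,5,7,8,9 already taken and all letters distinct, T+K≡P (mod 10) forces T=6, so T=6.

Answer: A=5, D=9, F=7, J=4, K=2, M=3, P=8, T=6, W=1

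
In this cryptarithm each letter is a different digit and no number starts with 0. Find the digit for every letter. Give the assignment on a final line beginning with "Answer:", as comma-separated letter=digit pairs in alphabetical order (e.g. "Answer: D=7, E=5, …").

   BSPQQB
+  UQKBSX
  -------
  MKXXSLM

Step 1. [col 1: B + X ≡ M (mod 10)] no forcing yet in column 1 (carry-in 0); B=7 is free and consistent — try it ⇒ B=7.
Step 2. [col 1: B + X ≡ M (mod 10)] column 1 (B + X ≡ M (mod 10), carry-in 0) doesn't pin X yet; pick X=4 and continue, so X=4.
Step 3. [col 1: B + X ≡ M (mod 10)] column 1: given B=7, X=4, carry-in 0, and digits 4,7 already taken and all letters distinct, B+X≡M (mod 10) forces M=1. So M=1.
Step 4. [col 2: Q + S ≡ L (mod 10)] no forcing yet in column 2 (carry-in 1); L=5 is free and consistent — try it, so L=5.
Step 5. [col 2: Q + S ≡ L (mod 10)] Q=8 is one option consistent with column 2 (Q + S ≡ L (mod 10), carry-in 1) — take it. So Q=8.
Step 6. [col 2: Q + S ≡ L (mod 10)] column 2 reads Q+S+carry(1)=L with Q=8, L=5; with digits 1,4,5,7,8 already taken and all letters distinct, the only value for S is 6, so S=6.
Step 7. [col 4: P + K ≡ X (mod 10)] column 4 (P + K ≡ X (mod 10), carry-in 1) doesn't pin K yet; pick K=0 and continue. So K=0.
Step 8. [col 4: P + K ≡ X (mod 10)] column 4 reads P+K+carry(1)=X with K=0, X=4; with digits 0,1,4,5,6,7,8 already taken and all letters distinct, the only value for P is 3. So P=3.
Step 9. [col 6: B + U ≡ K (mod 10)] in column 6 we have B+U≡K with carry-in 1; given B=7, K=0 and digits 0,1,3,4,5,6,7,8 already taken and all letters distinct, that pins U to 2 ⇒ U=2.

Answer: B=7, K=0, L=5, M=1, P=3, Q=8, S=6, U=2, X=4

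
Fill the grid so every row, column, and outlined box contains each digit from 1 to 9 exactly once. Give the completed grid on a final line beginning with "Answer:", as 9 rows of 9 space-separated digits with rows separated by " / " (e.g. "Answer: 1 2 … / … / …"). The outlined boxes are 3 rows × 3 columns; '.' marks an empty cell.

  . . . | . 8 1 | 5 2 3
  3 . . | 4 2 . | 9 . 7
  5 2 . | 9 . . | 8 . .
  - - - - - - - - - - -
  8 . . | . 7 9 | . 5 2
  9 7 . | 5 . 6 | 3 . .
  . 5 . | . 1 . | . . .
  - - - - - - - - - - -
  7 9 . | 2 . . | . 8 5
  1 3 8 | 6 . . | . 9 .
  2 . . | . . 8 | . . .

Step 1. [r8c9∈{4}] r8c9 has the single candidate 4 ⇒ r8c9=4.
Step 2. [r3c8∈{1,4,6}] box 3 places 4 nowhere but r3c8 ⇒ r3c8=4.
Step 3. [r7c7∈{1,6}] across row 7, 1 lands solely at r7c7 ⇒ r7c7=1.
Step 4. [r7c3∈{4,6}] 6 has one home in row 7: r7c3, so r7c3=6.
Step 5. [r2c3∈{1}] only 1 remains possible at r2c3, so r2c3=1.
Step 6. [r2c8∈{6}] only 6 remains possible at r2c8 ⇒ r2c8=6.
Step 7. [r5c5∈{4}] r5c5 has the single candidate 4. So r5c5=4.
Step 8. [r7c5∈{3}] nothing but 3 survives at r7c5 ⇒ r7c5=3.
Step 9. [r4c4∈{3}] nothing but 3 survives at r4c4. So r4c4=3.
Step 10. [r4c3∈{4}] r4c3 has the single candidate 4. So r4c3=4.
Step 11. [r6c1∈{6}] r6c1's peers cover all but 6 ⇒ r6c1=6.
Step 12. [r1c4∈{7}] r1c4 is down to just 7. So r1c4=7.
Step 13. [r5c9∈{1,8}] in row 5, 8 fits only at r5c9 ⇒ r5c9=8.
Step 14. [r8c5∈{5}] r8c5's peers cover all but 5 ⇒ r8c5=5.
Step 15. [r6c8∈{7}] nothing but 7 survives at r6c8, so r6c8=7.
Step 16. [r9c7∈{6,7}] across row 9, 7 lands solely at r9c7. So r9c7=7.
Step 17. [r9c2∈{4}] r9c2 has the single candidate 4. So r9c2=4.
Step 18. [r5c3∈{2}] r5c3 has the single candidate 2. So r5c3=2.
Step 19. [r4c7∈{6}] r4c7's peers cover all but 6. So r4c7=6.
Step 20. [r1c3∈{9}] r1c3 is down to just 9. So r1c3=9.
Step 21. [r2c6∈{5}] r2c6 is down to just 5, so r2c6=5.
Step 22. [r9c5∈{9}] r9c5 has the single candidate 9 ⇒ r9c5=9.
Step 23. [r5c8∈{1}] nothing but 1 survives at r5c8 ⇒ r5c8=1.
Step 24. [r3c6∈{3}] nothing but 3 survives at r3c6. So r3c6=3.
Step 25. [r1c2∈{6}] r1c2 has the single candidate 6, so r1c2=6.
Step 26. [r9c8∈{3}] r9c8 has the single candidate 3, so r9c8=3.
Step 27. [r6c4∈{8}] nothing but 8 survives at r6c4, so r6c4=8.
Step 28. [r9c3∈{5}] r9c3 is down to just 5. So r9c3=5.
Step 29. [r8c6∈{7}] only 7 remains possible at r8c6, so r8c6=7.
Step 30. [r4c2∈{1}] nothing but 1 survives at r4c2. So r4c2=1.
Step 31. [r6c7∈{4}] r6c7 has the single candidate 4 ⇒ r6c7=4.
Step 32. [r1c1∈{4}] r1c1 is down to just 4, so r1c1=4.
Step 33. [r6c3∈{3}] r6c3's peers cover all but 3, so r6c3=3.
Step 34. [r9c9∈{6}] only 6 remains possible at r9c9, so r9c9=6.
Step 35. [r8c7∈{2}] r8c7 is down to just 2, so r8c7=2.
Step 36. [r3c9∈{1}] nothing but 1 survives at r3c9. So r3c9=1.
Step 37. [r3c3∈{7}] nothing but 7 survives at r3c3. So r3c3=7.
Step 38. [r6c9∈{9}] only 9 remains possible at r6c9, so r6c9=9.
Step 39. [r2c2∈{8}] r2c2 is down to just 8. So r2c2=8.
Step 40. [r3c5∈{6}] r3c5's peers cover all but 6 ⇒ r3c5=6.
Step 41. [r7c6∈{4}] only 4 remains possible at r7c6, so r7c6=4.
Step 42. [r6c6∈{2}] r6c6 is down to just 2 ⇒ r6c6=2.
Step 43. [r9c4∈{1}] r9c4's peers cover all but 1 ⇒ r9c4=1.

Answer: 4 6 9 7 8 1 5 2 3 / 3 8 1 4 2 5 9 6 7 / 5 2 7 9 6 3 8 4 1 / 8 1 4 3 7 9 6 5 2 / 9 7 2 5 4 6 3 1 8 / 6 5 3 8 1 2 4 7 9 / 7 9 6 2 3 4 1 8 5 / 1 3 8 6 5 7 2 9 4 / 2 4 5 1 9 8 7 3 6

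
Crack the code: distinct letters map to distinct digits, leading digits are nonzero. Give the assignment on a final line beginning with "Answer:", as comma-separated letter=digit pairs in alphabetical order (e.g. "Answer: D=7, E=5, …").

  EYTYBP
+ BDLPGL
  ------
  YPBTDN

Step 1. [col 1: P + L ≡ N (mod 10)] several values work for N in column 1 (P + L ≡ N (mod 10), carry-in 0); try N=6, so N=6.
Step 2. [col 1: P + L ≡ N (mod 10)] column 1 (P + L ≡ N (mod 10), carry-in 0) doesn't pin L yet; pick L=2 and continue ⇒ L=2.
Step 3. [col 1: P + L ≡ N (mod 10)] in column 1 we have P+L≡N with carry-in 0; given L=2, N=6 and digits 2,6 already taken and all letters distinct, that pins P to 4, so P=4.
Step 4. [col 2: B + G ≡ D (mod 10)] G=7 is one option consistent with column 2 (B + G ≡ D (mod 10), carry-in 0) — take it, so G=7.
Step 5. [col 2: B + G ≡ D (mod 10)] column 2 (B + G ≡ D (mod 10), carry-in 0) doesn't pin D yet; pick D=8 and continue. So D=8.
Step 6. [col 2: B + G ≡ D (mod 10)] column 2: given G=7, D=8, carry-in 0, and digits 2,4,6,7,8 already taken and all letters distinct, B+G≡D (mod 10) forces B=1, so B=1.
Step 7. [col 3: Y + P ≡ T (mod 10)] several values work for Y in column 3 (Y + P ≡ T (mod 10), carry-in 0); try Y=5 ⇒ Y=5.
Step 8. [col 3: Y + P ≡ T (mod 10)] column 3: given Y=5, P=4, carry-in 0, and digits 1,2,4,5,6,7,8 already taken and all letters distinct, Y+P≡T (mod 10) forces T=9 ⇒ T=9.
Step 9. [col 6: E + B ≡ Y (mod 10)] column 6: given B=1, Y=5, carry-in 1, and digits 1,2,4,5,6,7,8,9 already taken and all letters distinct, E+B≡Y (mod 10) forces E=3, so E=3.

Answer: B=1, D=8, E=3, G=7, L=2, N=6, P=4, T=9, Y=5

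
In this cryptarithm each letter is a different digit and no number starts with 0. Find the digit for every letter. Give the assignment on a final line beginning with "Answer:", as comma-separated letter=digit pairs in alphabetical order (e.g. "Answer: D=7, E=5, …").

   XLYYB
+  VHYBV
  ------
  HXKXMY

Step 1. [col 1: B + V ≡ Y (mod 10)] several values work for Y in column 1 (B + V ≡ Y (mod 10), carry-in 0); try Y=6 ⇒ Y=6.
Step 2. [col 1: B + V ≡ Y (mod 10)] B=7 is one option consistent with column 1 (B + V ≡ Y (mod 10), carry-in 0) — take it, so B=7.
Step 3. [col 1: B + V ≡ Y (mod 10)] column 1: given B=7, Y=6, carry-in 0, and digits 6,7 already taken and all letters distinct, B+V≡Y (mod 10) forces V=9, so V=9.
Step 4. [H] adding two 5-digit numbers gives at most 5+1 digits, and here it does — H is that final carry and must be 1, so H=1.
Step 5. [col 2: Y + B ≡ M (mod 10)] in column 2 we have Y+B≡M with carry-in 1; given Y=6, B=7 and digits 1,6,7,9 already taken and all letters distinct, that pins M to 4 ⇒ M=4.
Step 6. [col 3: Y + Y ≡ X (mod 10)] from column 3 (Y=6, carry-in 1, digits 1,4,6,7,9 already taken and all letters distinct): X must equal 3, so X=3.
Step 7. [col 4: L + H ≡ K (mod 10)] column 4 (L + H ≡ K (mod 10), carry-in 1) doesn't pin L yet; pick L=8 and continue. So L=8.
Step 8. [col 4: L + H ≡ K (mod 10)] from column 4 (L=8, H=1, carry-in 1, digits 1,3,4,6,7,8,9 already taken and all letters distinct): K must equal 0, so K=0.

Answer: B=7, H=1, K=0, L=8, M=4, V=9, X=3, Y=6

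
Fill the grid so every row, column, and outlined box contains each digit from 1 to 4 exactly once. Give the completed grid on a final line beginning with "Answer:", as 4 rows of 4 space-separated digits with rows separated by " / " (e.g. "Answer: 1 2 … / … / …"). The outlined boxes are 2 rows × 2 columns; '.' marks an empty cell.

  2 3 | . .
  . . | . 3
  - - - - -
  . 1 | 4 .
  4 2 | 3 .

Step 1. [r1c3∈{1}] nothing but 1 survives at r1c3, so r1c3=1.
Step 2. [r2c3∈{2}] only 2 remains possible at r2c3 ⇒ r2c3=2.
Step 3. [r3c4∈{2}] r3c4's peers cover all but 2, so r3c4=2.
Step 4. [r1c4∈{4}] only 4 remains possible at r1c4. So r1c4=4.
Step 5. [r2c2∈{4}] r2c2 is down to just 4. So r2c2=4.
Step 6. [r2c1∈{1}] r2c1's peers cover all but 1 ⇒ r2c1=1.
Step 7. [r3c1∈{3}] r3c1 has the single candidate 3. So r3c1=3.
Step 8. [r4c4∈{1}] r4c4's peers cover all but 1 ⇒ r4c4=1.

Answer: 2 3 1 4 / 1 4 2 3 / 3 1 4 2 / 4 2 3 1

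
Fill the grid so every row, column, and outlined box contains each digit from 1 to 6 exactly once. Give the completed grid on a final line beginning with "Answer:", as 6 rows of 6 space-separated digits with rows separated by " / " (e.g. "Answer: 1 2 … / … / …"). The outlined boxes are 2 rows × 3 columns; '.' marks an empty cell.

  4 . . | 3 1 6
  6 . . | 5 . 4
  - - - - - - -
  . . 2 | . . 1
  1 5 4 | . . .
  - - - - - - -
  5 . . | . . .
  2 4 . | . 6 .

Step 1. [r3c2∈{3,6}] r3c2 is the only open cell in box 3 admitting 6 ⇒ r3c2=6.
Step 2. [r2c5∈{2}] only 2 remains possible at r2c5. So r2c5=2.
Step 3. [r4c5∈{3}] nothing but 3 survives at r4c5 ⇒ r4c5=3.
Step 4. [r5c3∈{1,3,6}] across row 5, 6 lands solely at r5c3, so r5c3=6.
Step 5. [r4c6∈{2}] only 2 remains possible at r4c6, so r4c6=2.
Step 6. [r6c4∈{1}] only 1 remains possible at r6c4. So r6c4=1.
Step 7. [r6c3∈{3}] r6c3 has the single candidate 3 ⇒ r6c3=3.
Step 8. [r3c4∈{4}] r3c4 has the single candidate 4 ⇒ r3c4=4.
Step 9. [r2c3∈{1}] r2c3 has the single candidate 1, so r2c3=1.
Step 10. [r5c5∈{4}] r5c5's peers cover all but 4 ⇒ r5c5=4.
Step 11. [r6c6∈{5}] r6c6 is down to just 5. So r6c6=5.
Step 12. [r5c2∈{1}] only 1 remains possible at r5c2, so r5c2=1.
Step 13. [r5c6∈{3}] r5c6 is down to just 3. So r5c6=3.
Step 14. [r3c5∈{5}] only 5 remains possible at r3c5 ⇒ r3c5=5.
Step 15. [r2c2∈{3}] only 3 remains possible at r2c2, so r2c2=3.
Step 16. [r1c3∈{5}] only 5 remains possible at r1c3 ⇒ r1c3=5.
Step 17. [r5c4∈{2}] only 2 remains possible at r5c4 ⇒ r5c4=2.
Step 18. [r1c2∈{2}] nothing but 2 survives at r1c2 ⇒ r1c2=2.
Step 19. [r4c4∈{6}] only 6 remains possible at r4c4, so r4c4=6.
Step 20. [r3c1∈{3}] r3c1's peers cover all but 3, so r3c1=3.

Answer: 4 2 5 3 1 6 / 6 3 1 5 2 4 / 3 6 2 4 5 1 / 1 5 4 6 3 2 / 5 1 6 2 4 3 / 2 4 3 1 6 5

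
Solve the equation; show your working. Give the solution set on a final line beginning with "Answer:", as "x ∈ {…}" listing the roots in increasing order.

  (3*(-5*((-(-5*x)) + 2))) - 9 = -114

Step 1. [(3*(-5*((-(-5*x)) + 2))) - 9 = -114] the outer -9 inverts by adding 9 ⇒ sub: 3*(-5*((-(-5*x)) + 2)) = -105.
Step 2. [3*(-5*((-(-5*x)) + 2)) = -105] 3·(inner) — divide through by 3, so div: -5*((-(-5*x)) + 2) = -35.
Step 3. [-5*((-(-5*x)) + 2) = -35] leading coefficient -5: divide by -5, so div: (-(-5*x)) + 2 = 7.
Step 4. [(-(-5*x)) + 2 = 7] subtract 2: x sits inside (… + 2). So sub: -(-5*x) = 5.
Step 5. [-(-5*x) = 5] LHS negated; negate both sides. So neg: -5*x = -5.
Step 6. [-5*x = -5] -5·(inner) — divide through by -5 ⇒ div: x = 1.

Answer: x ∈ {1}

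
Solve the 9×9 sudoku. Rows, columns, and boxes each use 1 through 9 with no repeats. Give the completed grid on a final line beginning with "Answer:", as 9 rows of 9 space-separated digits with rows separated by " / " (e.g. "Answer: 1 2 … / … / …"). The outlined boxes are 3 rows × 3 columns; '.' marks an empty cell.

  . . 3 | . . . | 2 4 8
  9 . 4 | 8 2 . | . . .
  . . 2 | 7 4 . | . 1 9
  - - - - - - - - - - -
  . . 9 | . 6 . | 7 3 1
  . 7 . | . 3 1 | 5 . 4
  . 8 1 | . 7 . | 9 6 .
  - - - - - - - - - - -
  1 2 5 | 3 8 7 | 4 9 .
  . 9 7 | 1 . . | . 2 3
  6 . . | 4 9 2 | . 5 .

Step 1. [r1c4∈{5,6,9}] in col 4, 6 fits only at r1c4 ⇒ r1c4=6.
Step 2. [r2c9∈{5,6,7}] col 9 places 5 nowhere but r2c9. So r2c9=5.
Step 3. [r4c2∈{4,5}] 4 has one home in col 2: r4c2. So r4c2=4.
Step 4. [r5c1∈{2}] only 2 remains possible at r5c1, so r5c1=2.
Step 5. [r4c1∈{5}] only 5 remains possible at r4c1. So r4c1=5.
Step 6. [r2c2∈{1,6}] r2c2 is the only open cell in row 2 admitting 1 ⇒ r2c2=1.
Step 7. [r1c2∈{5}] nothing but 5 survives at r1c2. So r1c2=5.
Step 8. [r3c6∈{3,5}] 5 has one home in row 3: r3c6. So r3c6=5.
Step 9. [r2c7∈{3,6}] in row 2, 6 fits only at r2c7, so r2c7=6.
Step 10. [r9c3∈{8}] only 8 remains possible at r9c3, so r9c3=8.
Step 11. [r6c4∈{2,5}] across row 6, 5 lands solely at r6c4, so r6c4=5.
Step 12. [r5c4∈{9}] r5c4's peers cover all but 9 ⇒ r5c4=9.
Step 13. [r4c6∈{8}] r4c6 has the single candidate 8 ⇒ r4c6=8.
Step 14. [r9c7∈{1}] r9c7 has the single candidate 1. So r9c7=1.
Step 15. [r9c9∈{7}] r9c9's peers cover all but 7, so r9c9=7.
Step 16. [r1c6∈{9}] only 9 remains possible at r1c6, so r1c6=9.
Step 17. [r2c8∈{7}] only 7 remains possible at r2c8. So r2c8=7.
Step 18. [r7c9∈{6}] r7c9's peers cover all but 6, so r7c9=6.
Step 19. [r6c1∈{3}] r6c1 has the single candidate 3. So r6c1=3.
Step 20. [r3c7∈{3}] r3c7 is down to just 3, so r3c7=3.
Step 21. [r8c6∈{6}] r8c6 is down to just 6, so r8c6=6.
Step 22. [r3c2∈{6}] r3c2 is down to just 6. So r3c2=6.
Step 23. [r5c3∈{6}] r5c3's peers cover all but 6, so r5c3=6.
Step 24. [r6c9∈{2}] r6c9's peers cover all but 2 ⇒ r6c9=2.
Step 25. [r4c4∈{2}] only 2 remains possible at r4c4, so r4c4=2.
Step 26. [r8c1∈{4}] r8c1's peers cover all but 4 ⇒ r8c1=4.
Step 27. [r1c1∈{7}] only 7 remains possible at r1c1. So r1c1=7.
Step 28. [r8c7∈{8}] r8c7 has the single candidate 8 ⇒ r8c7=8.
Step 29. [r2c6∈{3}] r2c6 is down to just 3. So r2c6=3.
Step 30. [r5c8∈{8}] only 8 remains possible at r5c8. So r5c8=8.
Step 31. [r3c1∈{8}] only 8 remains possible at r3c1. So r3c1=8.
Step 32. [r8c5∈{5}] nothing but 5 survives at r8c5. So r8c5=5.
Step 33. [r9c2∈{3}] r9c2 is down to just 3, so r9c2=3.
Step 34. [r1c5∈{1}] r1c5 has the single candidate 1. So r1c5=1.
Step 35. [r6c6∈{4}] r6c6's peers cover all but 4 ⇒ r6c6=4.

Answer: 7 5 3 6 1 9 2 4 8 / 9 1 4 8 2 3 6 7 5 / 8 6 2 7 4 5 3 1 9 / 5 4 9 2 6 8 7 3 1 / 2 7 6 9 3 1 5 8 4 / 3 8 1 5 7 4 9 6 2 / 1 2 5 3 8 7 4 9 6 / 4 9 7 1 5 6 8 2 3 / 6 3 8 4 9 2 1 5 7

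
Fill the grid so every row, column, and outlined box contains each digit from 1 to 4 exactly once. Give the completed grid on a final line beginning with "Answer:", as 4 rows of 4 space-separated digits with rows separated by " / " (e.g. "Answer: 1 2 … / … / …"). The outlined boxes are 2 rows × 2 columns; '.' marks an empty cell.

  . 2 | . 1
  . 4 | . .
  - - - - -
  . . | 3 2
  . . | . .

Step 1. [r3c2∈{1}] r3c2's peers cover all but 1 ⇒ r3c2=1.
Step 2. [r4c4∈{4}] r4c4's peers cover all but 4, so r4c4=4.
Step 3. [r1c1∈{3}] r1c1 is down to just 3 ⇒ r1c1=3.
Step 4. [r4c2∈{3}] r4c2's peers cover all but 3 ⇒ r4c2=3.
Step 5. [r2c1∈{1}] r2c1's peers cover all but 1 ⇒ r2c1=1.
Step 6. [r4c3∈{1}] r4c3's peers cover all but 1 ⇒ r4c3=1.
Step 7. [r2c3∈{2}] r2c3 has the single candidate 2 ⇒ r2c3=2.
Step 8. [r3c1∈{4}] nothing but 4 survives at r3c1, so r3c1=4.
Step 9. [r2c4∈{3}] r2c4's peers cover all but 3 ⇒ r2c4=3.
Step 10. [r1c3∈{4}] only 4 remains possible at r1c3, so r1c3=4.
Step 11. [r4c1∈{2}] only 2 remains possible at r4c1 ⇒ r4c1=2.

Answer: 3 2 4 1 / 1 4 2 3 / 4 1 3 2 / 2 3 1 4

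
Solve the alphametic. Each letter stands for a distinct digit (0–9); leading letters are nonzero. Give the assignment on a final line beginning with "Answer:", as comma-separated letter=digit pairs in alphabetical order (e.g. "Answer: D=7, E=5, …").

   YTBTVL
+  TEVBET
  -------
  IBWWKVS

Step 1. [col 1: L + T ≡ S (mod 10)] no forcing yet in column 1 (carry-in 0); S=5 is free and consistent — try it, so S=5.
Step 2. [col 1: L + T ≡ S (mod 10)] several values work for T in column 1 (L + T ≡ S (mod 10), carry-in 0); try T=7. So T=7.
Step 3. [col 1: L + T ≡ S (mod 10)] column 1: given T=7, S=5, carry-in 0, and digits 5,7 already taken and all letters distinct, L+T≡S (mod 10) forces L=8. So L=8.
Step 4. [I] adding two 6-digit numbers gives at most 6+1 digits, and here it does — I is that final carry and must be 1. So I=1.
Step 5. [col 2: V + E ≡ V (mod 10)] in column 2 we have V+E≡V with carry-in 1; given nothing yet and digits 1,5,7,8 already taken and all letters distinct, that pins E to 9 ⇒ E=9.
Step 6. [col 2: V + E ≡ V (mod 10)] several values work for V in column 2 (V + E ≡ V (mod 10), carry-in 1); try V=3 ⇒ V=3.
Step 7. [col 3: T + B ≡ K (mod 10)] K=0 is one option consistent with column 3 (T + B ≡ K (mod 10), carry-in 1) — take it. So K=0.
Step 8. [col 3: T + B ≡ K (mod 10)] column 3: given T=7, K=0, carry-in 1, and digits 0,1,3,5,7,8,9 already taken and all letters distinct, T+B≡K (mod 10) forces B=2. So B=2.
Step 9. [col 4: B + V ≡ W (mod 10)] column 4: given B=2, V=3, carry-in 1, and digits 0,1,2,3,5,7,8,9 already taken and all letters distinct, B+V≡W (mod 10) forces W=6 ⇒ W=6.
Step 10. [col 6: Y + T ≡ B (mod 10)] column 6 reads Y+T+carry(1)=B with T=7, B=2; with digits 0,1,2,3,5,6,7,8,9 already taken and all letters distinct, the only value for Y is 4, so Y=4.

Answer: B=2, E=9, I=1, K=0, L=8, S=5, T=7, V=3, W=6, Y=4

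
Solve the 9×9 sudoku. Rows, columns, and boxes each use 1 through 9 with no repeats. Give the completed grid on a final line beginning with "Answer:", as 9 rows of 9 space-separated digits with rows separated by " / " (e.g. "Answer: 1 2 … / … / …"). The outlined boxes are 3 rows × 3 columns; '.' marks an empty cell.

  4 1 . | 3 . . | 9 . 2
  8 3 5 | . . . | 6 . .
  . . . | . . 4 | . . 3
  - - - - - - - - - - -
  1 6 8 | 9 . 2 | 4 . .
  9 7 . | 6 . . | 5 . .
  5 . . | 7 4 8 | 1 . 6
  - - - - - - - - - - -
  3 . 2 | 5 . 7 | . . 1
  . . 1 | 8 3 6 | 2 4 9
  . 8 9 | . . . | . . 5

Step 1. [r3c1∈{2,6,7}] in col 1, 2 fits only at r3c1 ⇒ r3c1=2.
Step 2. [r3c4∈{1}] r3c4's peers cover all but 1, so r3c4=1.
Step 3. [r4c8∈{3,7}] 3 has one home in row 4: r4c8, so r4c8=3.
Step 4. [r1c6∈{5}] r1c6 is down to just 5 ⇒ r1c6=5.
Step 5. [r3c8∈{5,7,8}] row 3 places 5 nowhere but r3c8, so r3c8=5.
Step 6. [r7c5∈{9}] r7c5's peers cover all but 9 ⇒ r7c5=9.
Step 7. [r2c4∈{2}] only 2 remains possible at r2c4. So r2c4=2.
Step 8. [r2c5∈{7}] r2c5 has the single candidate 7. So r2c5=7.
Step 9. [r7c7∈{8}] r7c7's peers cover all but 8, so r7c7=8.
Step 10. [r1c8∈{7,8}] 8 has one home in box 3: r1c8 ⇒ r1c8=8.
Step 11. [r9c8∈{6,7}] r9c8 is the only open cell in col 8 admitting 7, so r9c8=7.
Step 12. [r5c6∈{1,3}] across col 6, 3 lands solely at r5c6, so r5c6=3.
Step 13. [r1c5∈{6}] r1c5's peers cover all but 6, so r1c5=6.
Step 14. [r3c3∈{6,7}] 6 has one home in row 3: r3c3. So r3c3=6.
Step 15. [r9c5∈{1,2}] in row 9, 2 fits only at r9c5, so r9c5=2.
Step 16. [r6c8∈{2,9}] r6c8 is the only open cell in row 6 admitting 9 ⇒ r6c8=9.
Step 17. [r5c9∈{8}] r5c9 is down to just 8. So r5c9=8.
Step 18. [r9c6∈{1}] r9c6's peers cover all but 1, so r9c6=1.
Step 19. [r8c1∈{7}] r8c1 is down to just 7 ⇒ r8c1=7.
Step 20. [r5c3∈{4}] r5c3's peers cover all but 4. So r5c3=4.
Step 21. [r4c5∈{5}] r4c5 has the single candidate 5, so r4c5=5.
Step 22. [r2c6∈{9}] r2c6's peers cover all but 9 ⇒ r2c6=9.
Step 23. [r4c9∈{7}] r4c9's peers cover all but 7 ⇒ r4c9=7.
Step 24. [r5c8∈{2}] r5c8 is down to just 2. So r5c8=2.
Step 25. [r3c7∈{7}] only 7 remains possible at r3c7 ⇒ r3c7=7.
Step 26. [r7c2∈{4}] only 4 remains possible at r7c2. So r7c2=4.
Step 27. [r6c2∈{2}] only 2 remains possible at r6c2, so r6c2=2.
Step 28. [r1c3∈{7}] nothing but 7 survives at r1c3 ⇒ r1c3=7.
Step 29. [r3c2∈{9}] only 9 remains possible at r3c2. So r3c2=9.
Step 30. [r7c8∈{6}] r7c8 is down to just 6, so r7c8=6.
Step 31. [r3c5∈{8}] only 8 remains possible at r3c5. So r3c5=8.
Step 32. [r2c9∈{4}] r2c9 has the single candidate 4, so r2c9=4.
Step 33. [r9c4∈{4}] r9c4's peers cover all but 4 ⇒ r9c4=4.
Step 34. [r2c8∈{1}] r2c8 is down to just 1, so r2c8=1.
Step 35. [r5c5∈{1}] r5c5's peers cover all but 1, so r5c5=1.
Step 36. [r9c1∈{6}] only 6 remains possible at r9c1. So r9c1=6.
Step 37. [r6c3∈{3}] r6c3 has the single candidate 3. So r6c3=3.
Step 38. [r9c7∈{3}] r9c7 is down to just 3, so r9c7=3.
Step 39. [r8c2∈{5}] r8c2's peers cover all but 5. So r8c2=5.

Answer: 4 1 7 3 6 5 9 8 2 / 8 3 5 2 7 9 6 1 4 / 2 9 6 1 8 4 7 5 3 / 1 6 8 9 5 2 4 3 7 / 9 7 4 6 1 3 5 2 8 / 5 2 3 7 4 8 1 9 6 / 3 4 2 5 9 7 8 6 1 / 7 5 1 8 3 6 2 4 9 / 6 8 9 4 2 1 3 7 5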